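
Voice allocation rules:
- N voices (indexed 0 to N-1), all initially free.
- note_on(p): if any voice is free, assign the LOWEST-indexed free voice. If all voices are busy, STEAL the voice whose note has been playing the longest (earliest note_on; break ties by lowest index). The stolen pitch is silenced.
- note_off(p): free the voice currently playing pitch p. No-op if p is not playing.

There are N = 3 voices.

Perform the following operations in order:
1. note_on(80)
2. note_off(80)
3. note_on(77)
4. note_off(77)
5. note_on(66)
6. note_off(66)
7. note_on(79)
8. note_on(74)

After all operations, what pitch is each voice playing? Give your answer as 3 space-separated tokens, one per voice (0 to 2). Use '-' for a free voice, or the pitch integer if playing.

Answer: 79 74 -

Derivation:
Op 1: note_on(80): voice 0 is free -> assigned | voices=[80 - -]
Op 2: note_off(80): free voice 0 | voices=[- - -]
Op 3: note_on(77): voice 0 is free -> assigned | voices=[77 - -]
Op 4: note_off(77): free voice 0 | voices=[- - -]
Op 5: note_on(66): voice 0 is free -> assigned | voices=[66 - -]
Op 6: note_off(66): free voice 0 | voices=[- - -]
Op 7: note_on(79): voice 0 is free -> assigned | voices=[79 - -]
Op 8: note_on(74): voice 1 is free -> assigned | voices=[79 74 -]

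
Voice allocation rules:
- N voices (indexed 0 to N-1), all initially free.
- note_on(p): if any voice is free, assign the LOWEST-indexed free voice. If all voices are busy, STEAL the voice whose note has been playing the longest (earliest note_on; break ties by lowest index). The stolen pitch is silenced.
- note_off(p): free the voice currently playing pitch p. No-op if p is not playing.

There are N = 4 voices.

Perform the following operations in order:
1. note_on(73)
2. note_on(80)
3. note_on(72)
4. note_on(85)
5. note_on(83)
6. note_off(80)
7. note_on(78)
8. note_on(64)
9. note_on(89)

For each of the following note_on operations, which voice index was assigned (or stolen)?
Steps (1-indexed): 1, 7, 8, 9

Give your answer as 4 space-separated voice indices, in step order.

Answer: 0 1 2 3

Derivation:
Op 1: note_on(73): voice 0 is free -> assigned | voices=[73 - - -]
Op 2: note_on(80): voice 1 is free -> assigned | voices=[73 80 - -]
Op 3: note_on(72): voice 2 is free -> assigned | voices=[73 80 72 -]
Op 4: note_on(85): voice 3 is free -> assigned | voices=[73 80 72 85]
Op 5: note_on(83): all voices busy, STEAL voice 0 (pitch 73, oldest) -> assign | voices=[83 80 72 85]
Op 6: note_off(80): free voice 1 | voices=[83 - 72 85]
Op 7: note_on(78): voice 1 is free -> assigned | voices=[83 78 72 85]
Op 8: note_on(64): all voices busy, STEAL voice 2 (pitch 72, oldest) -> assign | voices=[83 78 64 85]
Op 9: note_on(89): all voices busy, STEAL voice 3 (pitch 85, oldest) -> assign | voices=[83 78 64 89]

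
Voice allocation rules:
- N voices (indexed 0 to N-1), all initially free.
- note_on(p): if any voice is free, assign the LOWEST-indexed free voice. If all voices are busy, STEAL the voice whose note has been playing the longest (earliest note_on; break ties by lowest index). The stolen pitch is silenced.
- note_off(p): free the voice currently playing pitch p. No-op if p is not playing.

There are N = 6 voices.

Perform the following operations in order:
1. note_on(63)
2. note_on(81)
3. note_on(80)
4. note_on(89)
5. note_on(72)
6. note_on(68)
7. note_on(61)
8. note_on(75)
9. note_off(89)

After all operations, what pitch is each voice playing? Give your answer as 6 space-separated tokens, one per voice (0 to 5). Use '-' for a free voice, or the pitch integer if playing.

Op 1: note_on(63): voice 0 is free -> assigned | voices=[63 - - - - -]
Op 2: note_on(81): voice 1 is free -> assigned | voices=[63 81 - - - -]
Op 3: note_on(80): voice 2 is free -> assigned | voices=[63 81 80 - - -]
Op 4: note_on(89): voice 3 is free -> assigned | voices=[63 81 80 89 - -]
Op 5: note_on(72): voice 4 is free -> assigned | voices=[63 81 80 89 72 -]
Op 6: note_on(68): voice 5 is free -> assigned | voices=[63 81 80 89 72 68]
Op 7: note_on(61): all voices busy, STEAL voice 0 (pitch 63, oldest) -> assign | voices=[61 81 80 89 72 68]
Op 8: note_on(75): all voices busy, STEAL voice 1 (pitch 81, oldest) -> assign | voices=[61 75 80 89 72 68]
Op 9: note_off(89): free voice 3 | voices=[61 75 80 - 72 68]

Answer: 61 75 80 - 72 68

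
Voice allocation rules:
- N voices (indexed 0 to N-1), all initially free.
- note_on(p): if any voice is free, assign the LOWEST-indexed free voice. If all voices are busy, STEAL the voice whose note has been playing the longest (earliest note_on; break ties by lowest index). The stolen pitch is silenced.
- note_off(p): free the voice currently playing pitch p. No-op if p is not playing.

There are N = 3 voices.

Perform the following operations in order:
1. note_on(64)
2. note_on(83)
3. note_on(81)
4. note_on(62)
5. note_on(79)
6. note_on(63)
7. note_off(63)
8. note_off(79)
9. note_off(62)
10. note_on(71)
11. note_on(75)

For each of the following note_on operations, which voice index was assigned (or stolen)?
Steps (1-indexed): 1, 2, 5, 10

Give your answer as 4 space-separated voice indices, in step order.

Answer: 0 1 1 0

Derivation:
Op 1: note_on(64): voice 0 is free -> assigned | voices=[64 - -]
Op 2: note_on(83): voice 1 is free -> assigned | voices=[64 83 -]
Op 3: note_on(81): voice 2 is free -> assigned | voices=[64 83 81]
Op 4: note_on(62): all voices busy, STEAL voice 0 (pitch 64, oldest) -> assign | voices=[62 83 81]
Op 5: note_on(79): all voices busy, STEAL voice 1 (pitch 83, oldest) -> assign | voices=[62 79 81]
Op 6: note_on(63): all voices busy, STEAL voice 2 (pitch 81, oldest) -> assign | voices=[62 79 63]
Op 7: note_off(63): free voice 2 | voices=[62 79 -]
Op 8: note_off(79): free voice 1 | voices=[62 - -]
Op 9: note_off(62): free voice 0 | voices=[- - -]
Op 10: note_on(71): voice 0 is free -> assigned | voices=[71 - -]
Op 11: note_on(75): voice 1 is free -> assigned | voices=[71 75 -]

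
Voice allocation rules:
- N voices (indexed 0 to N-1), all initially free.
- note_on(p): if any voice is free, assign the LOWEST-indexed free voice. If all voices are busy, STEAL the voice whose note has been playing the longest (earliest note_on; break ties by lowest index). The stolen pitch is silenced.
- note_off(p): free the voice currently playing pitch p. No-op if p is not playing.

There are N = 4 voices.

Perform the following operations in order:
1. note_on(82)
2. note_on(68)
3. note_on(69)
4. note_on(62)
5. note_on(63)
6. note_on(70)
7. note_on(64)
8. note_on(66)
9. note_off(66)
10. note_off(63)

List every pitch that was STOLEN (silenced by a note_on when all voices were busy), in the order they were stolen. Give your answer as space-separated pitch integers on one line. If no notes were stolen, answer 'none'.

Answer: 82 68 69 62

Derivation:
Op 1: note_on(82): voice 0 is free -> assigned | voices=[82 - - -]
Op 2: note_on(68): voice 1 is free -> assigned | voices=[82 68 - -]
Op 3: note_on(69): voice 2 is free -> assigned | voices=[82 68 69 -]
Op 4: note_on(62): voice 3 is free -> assigned | voices=[82 68 69 62]
Op 5: note_on(63): all voices busy, STEAL voice 0 (pitch 82, oldest) -> assign | voices=[63 68 69 62]
Op 6: note_on(70): all voices busy, STEAL voice 1 (pitch 68, oldest) -> assign | voices=[63 70 69 62]
Op 7: note_on(64): all voices busy, STEAL voice 2 (pitch 69, oldest) -> assign | voices=[63 70 64 62]
Op 8: note_on(66): all voices busy, STEAL voice 3 (pitch 62, oldest) -> assign | voices=[63 70 64 66]
Op 9: note_off(66): free voice 3 | voices=[63 70 64 -]
Op 10: note_off(63): free voice 0 | voices=[- 70 64 -]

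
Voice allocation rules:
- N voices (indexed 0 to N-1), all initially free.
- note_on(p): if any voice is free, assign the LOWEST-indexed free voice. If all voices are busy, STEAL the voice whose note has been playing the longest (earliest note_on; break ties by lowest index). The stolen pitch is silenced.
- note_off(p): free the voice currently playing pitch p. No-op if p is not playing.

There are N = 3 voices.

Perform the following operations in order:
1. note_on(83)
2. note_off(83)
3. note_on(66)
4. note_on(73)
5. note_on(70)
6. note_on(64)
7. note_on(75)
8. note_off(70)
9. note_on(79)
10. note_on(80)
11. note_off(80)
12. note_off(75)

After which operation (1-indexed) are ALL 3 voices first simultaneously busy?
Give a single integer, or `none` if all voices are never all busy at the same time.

Answer: 5

Derivation:
Op 1: note_on(83): voice 0 is free -> assigned | voices=[83 - -]
Op 2: note_off(83): free voice 0 | voices=[- - -]
Op 3: note_on(66): voice 0 is free -> assigned | voices=[66 - -]
Op 4: note_on(73): voice 1 is free -> assigned | voices=[66 73 -]
Op 5: note_on(70): voice 2 is free -> assigned | voices=[66 73 70]
Op 6: note_on(64): all voices busy, STEAL voice 0 (pitch 66, oldest) -> assign | voices=[64 73 70]
Op 7: note_on(75): all voices busy, STEAL voice 1 (pitch 73, oldest) -> assign | voices=[64 75 70]
Op 8: note_off(70): free voice 2 | voices=[64 75 -]
Op 9: note_on(79): voice 2 is free -> assigned | voices=[64 75 79]
Op 10: note_on(80): all voices busy, STEAL voice 0 (pitch 64, oldest) -> assign | voices=[80 75 79]
Op 11: note_off(80): free voice 0 | voices=[- 75 79]
Op 12: note_off(75): free voice 1 | voices=[- - 79]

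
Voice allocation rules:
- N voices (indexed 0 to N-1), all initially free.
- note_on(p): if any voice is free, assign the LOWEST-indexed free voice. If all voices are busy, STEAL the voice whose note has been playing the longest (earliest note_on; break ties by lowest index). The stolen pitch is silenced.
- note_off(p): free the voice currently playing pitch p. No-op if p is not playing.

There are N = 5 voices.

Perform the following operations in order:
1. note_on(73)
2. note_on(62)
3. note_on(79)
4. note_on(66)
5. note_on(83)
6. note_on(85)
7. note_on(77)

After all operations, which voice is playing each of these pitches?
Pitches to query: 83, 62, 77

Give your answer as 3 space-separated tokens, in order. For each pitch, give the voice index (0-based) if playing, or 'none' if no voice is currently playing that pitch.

Answer: 4 none 1

Derivation:
Op 1: note_on(73): voice 0 is free -> assigned | voices=[73 - - - -]
Op 2: note_on(62): voice 1 is free -> assigned | voices=[73 62 - - -]
Op 3: note_on(79): voice 2 is free -> assigned | voices=[73 62 79 - -]
Op 4: note_on(66): voice 3 is free -> assigned | voices=[73 62 79 66 -]
Op 5: note_on(83): voice 4 is free -> assigned | voices=[73 62 79 66 83]
Op 6: note_on(85): all voices busy, STEAL voice 0 (pitch 73, oldest) -> assign | voices=[85 62 79 66 83]
Op 7: note_on(77): all voices busy, STEAL voice 1 (pitch 62, oldest) -> assign | voices=[85 77 79 66 83]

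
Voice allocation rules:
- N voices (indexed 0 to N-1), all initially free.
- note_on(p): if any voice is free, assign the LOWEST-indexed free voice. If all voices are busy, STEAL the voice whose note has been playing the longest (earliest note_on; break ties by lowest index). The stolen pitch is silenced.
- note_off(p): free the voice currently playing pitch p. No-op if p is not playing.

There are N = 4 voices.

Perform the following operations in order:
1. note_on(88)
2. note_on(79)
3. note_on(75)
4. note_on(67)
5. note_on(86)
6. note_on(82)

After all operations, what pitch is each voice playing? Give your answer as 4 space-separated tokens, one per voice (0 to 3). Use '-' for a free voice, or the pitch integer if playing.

Op 1: note_on(88): voice 0 is free -> assigned | voices=[88 - - -]
Op 2: note_on(79): voice 1 is free -> assigned | voices=[88 79 - -]
Op 3: note_on(75): voice 2 is free -> assigned | voices=[88 79 75 -]
Op 4: note_on(67): voice 3 is free -> assigned | voices=[88 79 75 67]
Op 5: note_on(86): all voices busy, STEAL voice 0 (pitch 88, oldest) -> assign | voices=[86 79 75 67]
Op 6: note_on(82): all voices busy, STEAL voice 1 (pitch 79, oldest) -> assign | voices=[86 82 75 67]

Answer: 86 82 75 67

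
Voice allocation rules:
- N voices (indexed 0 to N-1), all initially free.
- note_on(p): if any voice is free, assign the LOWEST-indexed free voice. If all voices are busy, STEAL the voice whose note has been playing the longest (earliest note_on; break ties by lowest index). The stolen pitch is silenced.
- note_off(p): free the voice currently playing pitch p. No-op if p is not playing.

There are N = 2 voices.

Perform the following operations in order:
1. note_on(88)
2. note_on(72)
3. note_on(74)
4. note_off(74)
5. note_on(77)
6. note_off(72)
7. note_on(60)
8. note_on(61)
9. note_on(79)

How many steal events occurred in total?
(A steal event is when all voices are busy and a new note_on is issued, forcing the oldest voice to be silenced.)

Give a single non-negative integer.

Answer: 3

Derivation:
Op 1: note_on(88): voice 0 is free -> assigned | voices=[88 -]
Op 2: note_on(72): voice 1 is free -> assigned | voices=[88 72]
Op 3: note_on(74): all voices busy, STEAL voice 0 (pitch 88, oldest) -> assign | voices=[74 72]
Op 4: note_off(74): free voice 0 | voices=[- 72]
Op 5: note_on(77): voice 0 is free -> assigned | voices=[77 72]
Op 6: note_off(72): free voice 1 | voices=[77 -]
Op 7: note_on(60): voice 1 is free -> assigned | voices=[77 60]
Op 8: note_on(61): all voices busy, STEAL voice 0 (pitch 77, oldest) -> assign | voices=[61 60]
Op 9: note_on(79): all voices busy, STEAL voice 1 (pitch 60, oldest) -> assign | voices=[61 79]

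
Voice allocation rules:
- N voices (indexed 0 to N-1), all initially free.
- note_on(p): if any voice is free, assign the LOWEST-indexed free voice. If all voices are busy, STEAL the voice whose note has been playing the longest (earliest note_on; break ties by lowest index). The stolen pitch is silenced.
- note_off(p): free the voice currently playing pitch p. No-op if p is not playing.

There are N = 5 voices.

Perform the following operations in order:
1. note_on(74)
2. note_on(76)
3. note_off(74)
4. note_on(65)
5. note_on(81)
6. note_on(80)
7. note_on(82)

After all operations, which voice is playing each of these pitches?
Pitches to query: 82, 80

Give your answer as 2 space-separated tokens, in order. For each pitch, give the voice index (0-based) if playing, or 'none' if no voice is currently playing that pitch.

Answer: 4 3

Derivation:
Op 1: note_on(74): voice 0 is free -> assigned | voices=[74 - - - -]
Op 2: note_on(76): voice 1 is free -> assigned | voices=[74 76 - - -]
Op 3: note_off(74): free voice 0 | voices=[- 76 - - -]
Op 4: note_on(65): voice 0 is free -> assigned | voices=[65 76 - - -]
Op 5: note_on(81): voice 2 is free -> assigned | voices=[65 76 81 - -]
Op 6: note_on(80): voice 3 is free -> assigned | voices=[65 76 81 80 -]
Op 7: note_on(82): voice 4 is free -> assigned | voices=[65 76 81 80 82]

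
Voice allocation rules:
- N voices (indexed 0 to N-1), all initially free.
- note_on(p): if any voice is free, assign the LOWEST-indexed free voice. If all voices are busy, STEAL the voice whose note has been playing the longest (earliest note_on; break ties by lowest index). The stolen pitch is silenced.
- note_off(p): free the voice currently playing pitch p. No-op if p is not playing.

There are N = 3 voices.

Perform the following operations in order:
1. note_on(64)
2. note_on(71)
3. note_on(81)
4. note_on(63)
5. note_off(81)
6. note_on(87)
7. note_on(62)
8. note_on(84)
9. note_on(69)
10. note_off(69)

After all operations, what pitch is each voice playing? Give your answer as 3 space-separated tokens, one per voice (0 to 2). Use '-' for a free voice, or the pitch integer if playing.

Op 1: note_on(64): voice 0 is free -> assigned | voices=[64 - -]
Op 2: note_on(71): voice 1 is free -> assigned | voices=[64 71 -]
Op 3: note_on(81): voice 2 is free -> assigned | voices=[64 71 81]
Op 4: note_on(63): all voices busy, STEAL voice 0 (pitch 64, oldest) -> assign | voices=[63 71 81]
Op 5: note_off(81): free voice 2 | voices=[63 71 -]
Op 6: note_on(87): voice 2 is free -> assigned | voices=[63 71 87]
Op 7: note_on(62): all voices busy, STEAL voice 1 (pitch 71, oldest) -> assign | voices=[63 62 87]
Op 8: note_on(84): all voices busy, STEAL voice 0 (pitch 63, oldest) -> assign | voices=[84 62 87]
Op 9: note_on(69): all voices busy, STEAL voice 2 (pitch 87, oldest) -> assign | voices=[84 62 69]
Op 10: note_off(69): free voice 2 | voices=[84 62 -]

Answer: 84 62 -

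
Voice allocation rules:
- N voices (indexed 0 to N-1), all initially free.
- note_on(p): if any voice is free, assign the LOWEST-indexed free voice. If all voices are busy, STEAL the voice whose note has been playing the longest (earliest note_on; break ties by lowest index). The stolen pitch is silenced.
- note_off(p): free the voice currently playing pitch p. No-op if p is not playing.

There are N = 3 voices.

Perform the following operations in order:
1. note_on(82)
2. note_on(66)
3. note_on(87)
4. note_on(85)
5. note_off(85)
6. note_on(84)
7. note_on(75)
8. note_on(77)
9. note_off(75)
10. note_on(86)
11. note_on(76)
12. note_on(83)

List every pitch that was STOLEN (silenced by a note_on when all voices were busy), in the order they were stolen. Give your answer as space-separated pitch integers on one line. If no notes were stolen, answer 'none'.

Answer: 82 66 87 84 77

Derivation:
Op 1: note_on(82): voice 0 is free -> assigned | voices=[82 - -]
Op 2: note_on(66): voice 1 is free -> assigned | voices=[82 66 -]
Op 3: note_on(87): voice 2 is free -> assigned | voices=[82 66 87]
Op 4: note_on(85): all voices busy, STEAL voice 0 (pitch 82, oldest) -> assign | voices=[85 66 87]
Op 5: note_off(85): free voice 0 | voices=[- 66 87]
Op 6: note_on(84): voice 0 is free -> assigned | voices=[84 66 87]
Op 7: note_on(75): all voices busy, STEAL voice 1 (pitch 66, oldest) -> assign | voices=[84 75 87]
Op 8: note_on(77): all voices busy, STEAL voice 2 (pitch 87, oldest) -> assign | voices=[84 75 77]
Op 9: note_off(75): free voice 1 | voices=[84 - 77]
Op 10: note_on(86): voice 1 is free -> assigned | voices=[84 86 77]
Op 11: note_on(76): all voices busy, STEAL voice 0 (pitch 84, oldest) -> assign | voices=[76 86 77]
Op 12: note_on(83): all voices busy, STEAL voice 2 (pitch 77, oldest) -> assign | voices=[76 86 83]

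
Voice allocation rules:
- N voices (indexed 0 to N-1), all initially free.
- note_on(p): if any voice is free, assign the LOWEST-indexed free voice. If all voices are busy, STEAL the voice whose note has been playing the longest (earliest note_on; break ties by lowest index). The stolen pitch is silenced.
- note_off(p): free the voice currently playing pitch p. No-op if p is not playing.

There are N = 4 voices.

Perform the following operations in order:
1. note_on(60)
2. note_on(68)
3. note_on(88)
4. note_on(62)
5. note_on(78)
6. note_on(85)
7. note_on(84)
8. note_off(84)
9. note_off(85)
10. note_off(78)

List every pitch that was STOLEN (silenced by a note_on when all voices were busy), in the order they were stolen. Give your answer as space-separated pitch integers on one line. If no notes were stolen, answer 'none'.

Answer: 60 68 88

Derivation:
Op 1: note_on(60): voice 0 is free -> assigned | voices=[60 - - -]
Op 2: note_on(68): voice 1 is free -> assigned | voices=[60 68 - -]
Op 3: note_on(88): voice 2 is free -> assigned | voices=[60 68 88 -]
Op 4: note_on(62): voice 3 is free -> assigned | voices=[60 68 88 62]
Op 5: note_on(78): all voices busy, STEAL voice 0 (pitch 60, oldest) -> assign | voices=[78 68 88 62]
Op 6: note_on(85): all voices busy, STEAL voice 1 (pitch 68, oldest) -> assign | voices=[78 85 88 62]
Op 7: note_on(84): all voices busy, STEAL voice 2 (pitch 88, oldest) -> assign | voices=[78 85 84 62]
Op 8: note_off(84): free voice 2 | voices=[78 85 - 62]
Op 9: note_off(85): free voice 1 | voices=[78 - - 62]
Op 10: note_off(78): free voice 0 | voices=[- - - 62]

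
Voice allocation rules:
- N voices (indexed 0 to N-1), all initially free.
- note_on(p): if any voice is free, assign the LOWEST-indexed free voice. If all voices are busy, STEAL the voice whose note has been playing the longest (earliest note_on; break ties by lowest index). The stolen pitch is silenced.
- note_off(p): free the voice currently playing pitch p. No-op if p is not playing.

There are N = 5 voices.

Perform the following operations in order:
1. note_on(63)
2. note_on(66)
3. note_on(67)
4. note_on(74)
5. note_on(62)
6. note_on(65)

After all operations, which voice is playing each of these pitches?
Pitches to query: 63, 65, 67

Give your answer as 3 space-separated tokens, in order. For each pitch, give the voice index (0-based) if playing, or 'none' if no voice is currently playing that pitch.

Op 1: note_on(63): voice 0 is free -> assigned | voices=[63 - - - -]
Op 2: note_on(66): voice 1 is free -> assigned | voices=[63 66 - - -]
Op 3: note_on(67): voice 2 is free -> assigned | voices=[63 66 67 - -]
Op 4: note_on(74): voice 3 is free -> assigned | voices=[63 66 67 74 -]
Op 5: note_on(62): voice 4 is free -> assigned | voices=[63 66 67 74 62]
Op 6: note_on(65): all voices busy, STEAL voice 0 (pitch 63, oldest) -> assign | voices=[65 66 67 74 62]

Answer: none 0 2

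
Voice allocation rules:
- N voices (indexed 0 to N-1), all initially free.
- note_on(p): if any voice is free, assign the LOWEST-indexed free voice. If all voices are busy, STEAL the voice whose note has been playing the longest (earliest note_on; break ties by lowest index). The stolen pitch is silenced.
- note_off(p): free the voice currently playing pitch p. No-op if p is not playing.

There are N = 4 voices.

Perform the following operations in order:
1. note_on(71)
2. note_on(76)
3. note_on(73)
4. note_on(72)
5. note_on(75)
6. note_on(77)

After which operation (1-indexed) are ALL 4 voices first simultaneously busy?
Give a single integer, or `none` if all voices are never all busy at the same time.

Op 1: note_on(71): voice 0 is free -> assigned | voices=[71 - - -]
Op 2: note_on(76): voice 1 is free -> assigned | voices=[71 76 - -]
Op 3: note_on(73): voice 2 is free -> assigned | voices=[71 76 73 -]
Op 4: note_on(72): voice 3 is free -> assigned | voices=[71 76 73 72]
Op 5: note_on(75): all voices busy, STEAL voice 0 (pitch 71, oldest) -> assign | voices=[75 76 73 72]
Op 6: note_on(77): all voices busy, STEAL voice 1 (pitch 76, oldest) -> assign | voices=[75 77 73 72]

Answer: 4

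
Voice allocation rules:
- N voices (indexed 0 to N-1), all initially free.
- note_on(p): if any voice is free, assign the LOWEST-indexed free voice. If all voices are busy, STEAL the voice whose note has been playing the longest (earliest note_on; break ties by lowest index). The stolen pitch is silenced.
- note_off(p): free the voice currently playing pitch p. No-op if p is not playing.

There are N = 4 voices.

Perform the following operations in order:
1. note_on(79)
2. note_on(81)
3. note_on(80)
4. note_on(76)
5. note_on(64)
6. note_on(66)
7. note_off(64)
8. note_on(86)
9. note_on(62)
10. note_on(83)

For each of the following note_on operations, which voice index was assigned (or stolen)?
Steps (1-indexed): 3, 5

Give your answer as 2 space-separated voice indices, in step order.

Answer: 2 0

Derivation:
Op 1: note_on(79): voice 0 is free -> assigned | voices=[79 - - -]
Op 2: note_on(81): voice 1 is free -> assigned | voices=[79 81 - -]
Op 3: note_on(80): voice 2 is free -> assigned | voices=[79 81 80 -]
Op 4: note_on(76): voice 3 is free -> assigned | voices=[79 81 80 76]
Op 5: note_on(64): all voices busy, STEAL voice 0 (pitch 79, oldest) -> assign | voices=[64 81 80 76]
Op 6: note_on(66): all voices busy, STEAL voice 1 (pitch 81, oldest) -> assign | voices=[64 66 80 76]
Op 7: note_off(64): free voice 0 | voices=[- 66 80 76]
Op 8: note_on(86): voice 0 is free -> assigned | voices=[86 66 80 76]
Op 9: note_on(62): all voices busy, STEAL voice 2 (pitch 80, oldest) -> assign | voices=[86 66 62 76]
Op 10: note_on(83): all voices busy, STEAL voice 3 (pitch 76, oldest) -> assign | voices=[86 66 62 83]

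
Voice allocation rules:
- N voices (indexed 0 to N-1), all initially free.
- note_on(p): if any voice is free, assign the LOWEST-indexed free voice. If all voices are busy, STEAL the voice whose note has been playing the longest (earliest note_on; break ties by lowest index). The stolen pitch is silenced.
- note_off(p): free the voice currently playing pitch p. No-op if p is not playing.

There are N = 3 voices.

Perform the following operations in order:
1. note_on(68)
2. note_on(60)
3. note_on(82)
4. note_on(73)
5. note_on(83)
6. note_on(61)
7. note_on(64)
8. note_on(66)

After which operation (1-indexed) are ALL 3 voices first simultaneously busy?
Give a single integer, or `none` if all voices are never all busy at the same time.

Op 1: note_on(68): voice 0 is free -> assigned | voices=[68 - -]
Op 2: note_on(60): voice 1 is free -> assigned | voices=[68 60 -]
Op 3: note_on(82): voice 2 is free -> assigned | voices=[68 60 82]
Op 4: note_on(73): all voices busy, STEAL voice 0 (pitch 68, oldest) -> assign | voices=[73 60 82]
Op 5: note_on(83): all voices busy, STEAL voice 1 (pitch 60, oldest) -> assign | voices=[73 83 82]
Op 6: note_on(61): all voices busy, STEAL voice 2 (pitch 82, oldest) -> assign | voices=[73 83 61]
Op 7: note_on(64): all voices busy, STEAL voice 0 (pitch 73, oldest) -> assign | voices=[64 83 61]
Op 8: note_on(66): all voices busy, STEAL voice 1 (pitch 83, oldest) -> assign | voices=[64 66 61]

Answer: 3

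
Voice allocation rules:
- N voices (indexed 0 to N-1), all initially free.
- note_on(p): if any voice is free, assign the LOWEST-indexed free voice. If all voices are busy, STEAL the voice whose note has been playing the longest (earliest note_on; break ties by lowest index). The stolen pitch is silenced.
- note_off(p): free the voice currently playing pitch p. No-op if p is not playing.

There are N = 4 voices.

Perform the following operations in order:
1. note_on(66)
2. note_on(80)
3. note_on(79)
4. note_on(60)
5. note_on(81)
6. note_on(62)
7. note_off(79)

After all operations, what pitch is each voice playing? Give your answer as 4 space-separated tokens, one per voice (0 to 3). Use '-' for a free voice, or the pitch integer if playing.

Answer: 81 62 - 60

Derivation:
Op 1: note_on(66): voice 0 is free -> assigned | voices=[66 - - -]
Op 2: note_on(80): voice 1 is free -> assigned | voices=[66 80 - -]
Op 3: note_on(79): voice 2 is free -> assigned | voices=[66 80 79 -]
Op 4: note_on(60): voice 3 is free -> assigned | voices=[66 80 79 60]
Op 5: note_on(81): all voices busy, STEAL voice 0 (pitch 66, oldest) -> assign | voices=[81 80 79 60]
Op 6: note_on(62): all voices busy, STEAL voice 1 (pitch 80, oldest) -> assign | voices=[81 62 79 60]
Op 7: note_off(79): free voice 2 | voices=[81 62 - 60]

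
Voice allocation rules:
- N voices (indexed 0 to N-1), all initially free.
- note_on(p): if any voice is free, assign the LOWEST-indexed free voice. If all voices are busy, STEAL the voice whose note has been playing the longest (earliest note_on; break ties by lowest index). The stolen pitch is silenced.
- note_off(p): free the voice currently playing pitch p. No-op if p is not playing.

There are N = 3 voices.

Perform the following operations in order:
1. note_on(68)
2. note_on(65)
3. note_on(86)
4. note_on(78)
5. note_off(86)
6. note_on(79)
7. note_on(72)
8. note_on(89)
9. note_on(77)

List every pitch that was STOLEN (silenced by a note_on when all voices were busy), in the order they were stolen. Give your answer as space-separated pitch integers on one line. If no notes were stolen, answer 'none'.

Op 1: note_on(68): voice 0 is free -> assigned | voices=[68 - -]
Op 2: note_on(65): voice 1 is free -> assigned | voices=[68 65 -]
Op 3: note_on(86): voice 2 is free -> assigned | voices=[68 65 86]
Op 4: note_on(78): all voices busy, STEAL voice 0 (pitch 68, oldest) -> assign | voices=[78 65 86]
Op 5: note_off(86): free voice 2 | voices=[78 65 -]
Op 6: note_on(79): voice 2 is free -> assigned | voices=[78 65 79]
Op 7: note_on(72): all voices busy, STEAL voice 1 (pitch 65, oldest) -> assign | voices=[78 72 79]
Op 8: note_on(89): all voices busy, STEAL voice 0 (pitch 78, oldest) -> assign | voices=[89 72 79]
Op 9: note_on(77): all voices busy, STEAL voice 2 (pitch 79, oldest) -> assign | voices=[89 72 77]

Answer: 68 65 78 79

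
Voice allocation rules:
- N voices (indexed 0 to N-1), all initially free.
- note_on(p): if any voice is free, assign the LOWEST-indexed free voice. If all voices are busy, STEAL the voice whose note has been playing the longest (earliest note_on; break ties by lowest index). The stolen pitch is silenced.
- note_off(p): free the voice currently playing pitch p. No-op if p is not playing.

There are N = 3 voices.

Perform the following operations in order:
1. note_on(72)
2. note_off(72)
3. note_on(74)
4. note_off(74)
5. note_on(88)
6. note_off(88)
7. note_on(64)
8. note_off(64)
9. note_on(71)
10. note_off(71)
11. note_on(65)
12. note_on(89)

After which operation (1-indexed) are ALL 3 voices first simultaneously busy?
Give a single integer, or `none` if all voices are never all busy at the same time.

Op 1: note_on(72): voice 0 is free -> assigned | voices=[72 - -]
Op 2: note_off(72): free voice 0 | voices=[- - -]
Op 3: note_on(74): voice 0 is free -> assigned | voices=[74 - -]
Op 4: note_off(74): free voice 0 | voices=[- - -]
Op 5: note_on(88): voice 0 is free -> assigned | voices=[88 - -]
Op 6: note_off(88): free voice 0 | voices=[- - -]
Op 7: note_on(64): voice 0 is free -> assigned | voices=[64 - -]
Op 8: note_off(64): free voice 0 | voices=[- - -]
Op 9: note_on(71): voice 0 is free -> assigned | voices=[71 - -]
Op 10: note_off(71): free voice 0 | voices=[- - -]
Op 11: note_on(65): voice 0 is free -> assigned | voices=[65 - -]
Op 12: note_on(89): voice 1 is free -> assigned | voices=[65 89 -]

Answer: none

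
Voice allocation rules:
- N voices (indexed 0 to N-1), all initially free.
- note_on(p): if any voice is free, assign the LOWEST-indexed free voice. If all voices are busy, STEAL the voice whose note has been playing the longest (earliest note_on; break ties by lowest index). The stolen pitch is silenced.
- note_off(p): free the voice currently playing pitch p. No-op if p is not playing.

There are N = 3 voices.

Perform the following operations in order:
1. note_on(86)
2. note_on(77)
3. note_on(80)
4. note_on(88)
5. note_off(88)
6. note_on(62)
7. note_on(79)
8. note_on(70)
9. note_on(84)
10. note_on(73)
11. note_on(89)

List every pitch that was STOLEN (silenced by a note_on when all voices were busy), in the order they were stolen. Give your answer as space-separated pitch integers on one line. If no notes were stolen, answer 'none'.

Answer: 86 77 80 62 79 70

Derivation:
Op 1: note_on(86): voice 0 is free -> assigned | voices=[86 - -]
Op 2: note_on(77): voice 1 is free -> assigned | voices=[86 77 -]
Op 3: note_on(80): voice 2 is free -> assigned | voices=[86 77 80]
Op 4: note_on(88): all voices busy, STEAL voice 0 (pitch 86, oldest) -> assign | voices=[88 77 80]
Op 5: note_off(88): free voice 0 | voices=[- 77 80]
Op 6: note_on(62): voice 0 is free -> assigned | voices=[62 77 80]
Op 7: note_on(79): all voices busy, STEAL voice 1 (pitch 77, oldest) -> assign | voices=[62 79 80]
Op 8: note_on(70): all voices busy, STEAL voice 2 (pitch 80, oldest) -> assign | voices=[62 79 70]
Op 9: note_on(84): all voices busy, STEAL voice 0 (pitch 62, oldest) -> assign | voices=[84 79 70]
Op 10: note_on(73): all voices busy, STEAL voice 1 (pitch 79, oldest) -> assign | voices=[84 73 70]
Op 11: note_on(89): all voices busy, STEAL voice 2 (pitch 70, oldest) -> assign | voices=[84 73 89]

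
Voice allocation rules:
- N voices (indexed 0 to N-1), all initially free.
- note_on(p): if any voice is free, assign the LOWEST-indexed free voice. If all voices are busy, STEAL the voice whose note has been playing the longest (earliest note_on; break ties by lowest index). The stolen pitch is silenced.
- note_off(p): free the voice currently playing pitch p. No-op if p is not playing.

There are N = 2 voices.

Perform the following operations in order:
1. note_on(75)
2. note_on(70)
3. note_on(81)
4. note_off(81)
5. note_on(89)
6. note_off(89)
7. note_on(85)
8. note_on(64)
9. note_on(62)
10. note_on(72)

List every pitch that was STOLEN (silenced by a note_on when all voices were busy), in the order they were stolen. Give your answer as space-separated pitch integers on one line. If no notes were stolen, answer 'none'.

Op 1: note_on(75): voice 0 is free -> assigned | voices=[75 -]
Op 2: note_on(70): voice 1 is free -> assigned | voices=[75 70]
Op 3: note_on(81): all voices busy, STEAL voice 0 (pitch 75, oldest) -> assign | voices=[81 70]
Op 4: note_off(81): free voice 0 | voices=[- 70]
Op 5: note_on(89): voice 0 is free -> assigned | voices=[89 70]
Op 6: note_off(89): free voice 0 | voices=[- 70]
Op 7: note_on(85): voice 0 is free -> assigned | voices=[85 70]
Op 8: note_on(64): all voices busy, STEAL voice 1 (pitch 70, oldest) -> assign | voices=[85 64]
Op 9: note_on(62): all voices busy, STEAL voice 0 (pitch 85, oldest) -> assign | voices=[62 64]
Op 10: note_on(72): all voices busy, STEAL voice 1 (pitch 64, oldest) -> assign | voices=[62 72]

Answer: 75 70 85 64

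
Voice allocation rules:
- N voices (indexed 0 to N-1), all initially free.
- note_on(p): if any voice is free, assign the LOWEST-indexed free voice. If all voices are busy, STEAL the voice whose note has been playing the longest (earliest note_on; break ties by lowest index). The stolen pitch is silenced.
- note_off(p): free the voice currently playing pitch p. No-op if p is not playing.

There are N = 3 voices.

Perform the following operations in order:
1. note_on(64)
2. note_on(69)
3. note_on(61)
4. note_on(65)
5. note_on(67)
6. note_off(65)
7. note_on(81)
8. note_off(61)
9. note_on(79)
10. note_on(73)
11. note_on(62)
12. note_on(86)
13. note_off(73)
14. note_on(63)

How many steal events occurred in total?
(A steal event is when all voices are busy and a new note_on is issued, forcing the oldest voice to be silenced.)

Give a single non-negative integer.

Op 1: note_on(64): voice 0 is free -> assigned | voices=[64 - -]
Op 2: note_on(69): voice 1 is free -> assigned | voices=[64 69 -]
Op 3: note_on(61): voice 2 is free -> assigned | voices=[64 69 61]
Op 4: note_on(65): all voices busy, STEAL voice 0 (pitch 64, oldest) -> assign | voices=[65 69 61]
Op 5: note_on(67): all voices busy, STEAL voice 1 (pitch 69, oldest) -> assign | voices=[65 67 61]
Op 6: note_off(65): free voice 0 | voices=[- 67 61]
Op 7: note_on(81): voice 0 is free -> assigned | voices=[81 67 61]
Op 8: note_off(61): free voice 2 | voices=[81 67 -]
Op 9: note_on(79): voice 2 is free -> assigned | voices=[81 67 79]
Op 10: note_on(73): all voices busy, STEAL voice 1 (pitch 67, oldest) -> assign | voices=[81 73 79]
Op 11: note_on(62): all voices busy, STEAL voice 0 (pitch 81, oldest) -> assign | voices=[62 73 79]
Op 12: note_on(86): all voices busy, STEAL voice 2 (pitch 79, oldest) -> assign | voices=[62 73 86]
Op 13: note_off(73): free voice 1 | voices=[62 - 86]
Op 14: note_on(63): voice 1 is free -> assigned | voices=[62 63 86]

Answer: 5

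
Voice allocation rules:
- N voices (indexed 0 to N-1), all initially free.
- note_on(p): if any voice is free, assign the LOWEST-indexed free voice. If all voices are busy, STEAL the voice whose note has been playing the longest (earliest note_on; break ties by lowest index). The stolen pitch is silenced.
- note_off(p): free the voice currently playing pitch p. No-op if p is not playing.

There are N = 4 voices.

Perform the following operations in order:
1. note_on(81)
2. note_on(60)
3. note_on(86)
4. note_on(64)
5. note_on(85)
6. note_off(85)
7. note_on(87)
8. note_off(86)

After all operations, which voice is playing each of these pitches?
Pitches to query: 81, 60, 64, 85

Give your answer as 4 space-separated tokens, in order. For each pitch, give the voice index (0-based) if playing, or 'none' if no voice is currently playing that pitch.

Answer: none 1 3 none

Derivation:
Op 1: note_on(81): voice 0 is free -> assigned | voices=[81 - - -]
Op 2: note_on(60): voice 1 is free -> assigned | voices=[81 60 - -]
Op 3: note_on(86): voice 2 is free -> assigned | voices=[81 60 86 -]
Op 4: note_on(64): voice 3 is free -> assigned | voices=[81 60 86 64]
Op 5: note_on(85): all voices busy, STEAL voice 0 (pitch 81, oldest) -> assign | voices=[85 60 86 64]
Op 6: note_off(85): free voice 0 | voices=[- 60 86 64]
Op 7: note_on(87): voice 0 is free -> assigned | voices=[87 60 86 64]
Op 8: note_off(86): free voice 2 | voices=[87 60 - 64]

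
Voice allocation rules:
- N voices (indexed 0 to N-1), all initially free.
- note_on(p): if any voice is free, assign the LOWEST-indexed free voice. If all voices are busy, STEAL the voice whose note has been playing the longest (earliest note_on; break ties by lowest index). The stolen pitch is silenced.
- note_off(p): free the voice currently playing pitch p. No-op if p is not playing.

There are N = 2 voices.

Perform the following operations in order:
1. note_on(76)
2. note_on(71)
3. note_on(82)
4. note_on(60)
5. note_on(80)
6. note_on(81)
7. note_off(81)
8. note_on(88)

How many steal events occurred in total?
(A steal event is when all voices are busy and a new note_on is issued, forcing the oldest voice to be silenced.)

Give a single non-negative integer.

Answer: 4

Derivation:
Op 1: note_on(76): voice 0 is free -> assigned | voices=[76 -]
Op 2: note_on(71): voice 1 is free -> assigned | voices=[76 71]
Op 3: note_on(82): all voices busy, STEAL voice 0 (pitch 76, oldest) -> assign | voices=[82 71]
Op 4: note_on(60): all voices busy, STEAL voice 1 (pitch 71, oldest) -> assign | voices=[82 60]
Op 5: note_on(80): all voices busy, STEAL voice 0 (pitch 82, oldest) -> assign | voices=[80 60]
Op 6: note_on(81): all voices busy, STEAL voice 1 (pitch 60, oldest) -> assign | voices=[80 81]
Op 7: note_off(81): free voice 1 | voices=[80 -]
Op 8: note_on(88): voice 1 is free -> assigned | voices=[80 88]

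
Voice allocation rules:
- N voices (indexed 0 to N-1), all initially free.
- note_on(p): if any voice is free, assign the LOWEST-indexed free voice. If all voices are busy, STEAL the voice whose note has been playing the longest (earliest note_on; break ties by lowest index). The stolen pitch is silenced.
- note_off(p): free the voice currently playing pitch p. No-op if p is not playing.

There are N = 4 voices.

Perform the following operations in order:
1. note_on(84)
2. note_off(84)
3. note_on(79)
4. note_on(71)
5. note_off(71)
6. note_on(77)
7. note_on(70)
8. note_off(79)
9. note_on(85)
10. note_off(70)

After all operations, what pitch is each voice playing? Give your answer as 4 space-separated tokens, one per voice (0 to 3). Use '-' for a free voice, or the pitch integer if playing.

Answer: 85 77 - -

Derivation:
Op 1: note_on(84): voice 0 is free -> assigned | voices=[84 - - -]
Op 2: note_off(84): free voice 0 | voices=[- - - -]
Op 3: note_on(79): voice 0 is free -> assigned | voices=[79 - - -]
Op 4: note_on(71): voice 1 is free -> assigned | voices=[79 71 - -]
Op 5: note_off(71): free voice 1 | voices=[79 - - -]
Op 6: note_on(77): voice 1 is free -> assigned | voices=[79 77 - -]
Op 7: note_on(70): voice 2 is free -> assigned | voices=[79 77 70 -]
Op 8: note_off(79): free voice 0 | voices=[- 77 70 -]
Op 9: note_on(85): voice 0 is free -> assigned | voices=[85 77 70 -]
Op 10: note_off(70): free voice 2 | voices=[85 77 - -]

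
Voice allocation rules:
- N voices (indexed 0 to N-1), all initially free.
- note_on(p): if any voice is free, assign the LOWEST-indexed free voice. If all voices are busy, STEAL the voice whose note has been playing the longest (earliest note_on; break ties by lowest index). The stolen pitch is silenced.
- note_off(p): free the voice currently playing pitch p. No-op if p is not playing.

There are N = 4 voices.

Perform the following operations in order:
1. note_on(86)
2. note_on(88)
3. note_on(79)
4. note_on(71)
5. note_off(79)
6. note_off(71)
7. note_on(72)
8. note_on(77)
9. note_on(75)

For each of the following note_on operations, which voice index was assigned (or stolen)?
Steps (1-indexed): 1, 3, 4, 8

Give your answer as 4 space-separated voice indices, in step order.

Op 1: note_on(86): voice 0 is free -> assigned | voices=[86 - - -]
Op 2: note_on(88): voice 1 is free -> assigned | voices=[86 88 - -]
Op 3: note_on(79): voice 2 is free -> assigned | voices=[86 88 79 -]
Op 4: note_on(71): voice 3 is free -> assigned | voices=[86 88 79 71]
Op 5: note_off(79): free voice 2 | voices=[86 88 - 71]
Op 6: note_off(71): free voice 3 | voices=[86 88 - -]
Op 7: note_on(72): voice 2 is free -> assigned | voices=[86 88 72 -]
Op 8: note_on(77): voice 3 is free -> assigned | voices=[86 88 72 77]
Op 9: note_on(75): all voices busy, STEAL voice 0 (pitch 86, oldest) -> assign | voices=[75 88 72 77]

Answer: 0 2 3 3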